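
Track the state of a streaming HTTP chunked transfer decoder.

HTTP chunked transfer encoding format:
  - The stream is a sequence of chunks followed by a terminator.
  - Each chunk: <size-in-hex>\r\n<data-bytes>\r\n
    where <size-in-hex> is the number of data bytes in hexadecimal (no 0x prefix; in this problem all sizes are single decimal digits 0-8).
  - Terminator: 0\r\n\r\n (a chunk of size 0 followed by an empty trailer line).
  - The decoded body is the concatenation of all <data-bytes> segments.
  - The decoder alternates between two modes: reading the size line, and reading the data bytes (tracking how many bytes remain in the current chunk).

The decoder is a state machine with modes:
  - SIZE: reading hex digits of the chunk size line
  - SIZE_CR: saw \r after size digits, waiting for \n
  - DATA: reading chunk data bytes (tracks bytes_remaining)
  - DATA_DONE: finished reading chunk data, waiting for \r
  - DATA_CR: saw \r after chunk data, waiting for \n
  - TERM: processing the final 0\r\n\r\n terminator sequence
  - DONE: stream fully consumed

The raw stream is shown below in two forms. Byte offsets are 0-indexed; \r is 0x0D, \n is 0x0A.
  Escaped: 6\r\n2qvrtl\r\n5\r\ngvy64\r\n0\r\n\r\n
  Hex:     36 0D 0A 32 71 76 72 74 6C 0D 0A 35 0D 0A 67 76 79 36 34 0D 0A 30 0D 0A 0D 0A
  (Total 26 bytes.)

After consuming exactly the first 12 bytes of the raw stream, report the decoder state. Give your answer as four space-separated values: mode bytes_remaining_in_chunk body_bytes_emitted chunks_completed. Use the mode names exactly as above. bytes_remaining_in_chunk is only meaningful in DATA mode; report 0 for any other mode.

Answer: SIZE 0 6 1

Derivation:
Byte 0 = '6': mode=SIZE remaining=0 emitted=0 chunks_done=0
Byte 1 = 0x0D: mode=SIZE_CR remaining=0 emitted=0 chunks_done=0
Byte 2 = 0x0A: mode=DATA remaining=6 emitted=0 chunks_done=0
Byte 3 = '2': mode=DATA remaining=5 emitted=1 chunks_done=0
Byte 4 = 'q': mode=DATA remaining=4 emitted=2 chunks_done=0
Byte 5 = 'v': mode=DATA remaining=3 emitted=3 chunks_done=0
Byte 6 = 'r': mode=DATA remaining=2 emitted=4 chunks_done=0
Byte 7 = 't': mode=DATA remaining=1 emitted=5 chunks_done=0
Byte 8 = 'l': mode=DATA_DONE remaining=0 emitted=6 chunks_done=0
Byte 9 = 0x0D: mode=DATA_CR remaining=0 emitted=6 chunks_done=0
Byte 10 = 0x0A: mode=SIZE remaining=0 emitted=6 chunks_done=1
Byte 11 = '5': mode=SIZE remaining=0 emitted=6 chunks_done=1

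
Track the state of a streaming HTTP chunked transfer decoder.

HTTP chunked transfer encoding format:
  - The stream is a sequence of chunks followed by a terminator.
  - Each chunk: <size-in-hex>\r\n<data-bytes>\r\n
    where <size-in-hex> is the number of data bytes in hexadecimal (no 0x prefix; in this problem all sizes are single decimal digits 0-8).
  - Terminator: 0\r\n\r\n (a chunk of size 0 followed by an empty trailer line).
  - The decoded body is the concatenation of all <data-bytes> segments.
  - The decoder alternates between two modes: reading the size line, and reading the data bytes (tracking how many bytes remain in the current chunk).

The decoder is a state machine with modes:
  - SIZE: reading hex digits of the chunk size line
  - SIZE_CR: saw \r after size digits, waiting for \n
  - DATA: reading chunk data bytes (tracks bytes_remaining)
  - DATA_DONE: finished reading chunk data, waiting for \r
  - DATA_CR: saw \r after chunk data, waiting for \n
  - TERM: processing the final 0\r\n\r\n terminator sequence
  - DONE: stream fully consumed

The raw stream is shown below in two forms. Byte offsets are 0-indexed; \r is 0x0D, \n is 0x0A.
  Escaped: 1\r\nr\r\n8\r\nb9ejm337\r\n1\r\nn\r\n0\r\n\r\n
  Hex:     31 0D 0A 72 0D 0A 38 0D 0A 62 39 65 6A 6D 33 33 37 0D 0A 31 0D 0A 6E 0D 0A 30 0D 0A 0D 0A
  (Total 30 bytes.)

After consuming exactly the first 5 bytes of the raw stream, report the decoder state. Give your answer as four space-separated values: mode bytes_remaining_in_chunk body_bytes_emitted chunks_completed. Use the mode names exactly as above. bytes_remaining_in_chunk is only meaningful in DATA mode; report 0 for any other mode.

Answer: DATA_CR 0 1 0

Derivation:
Byte 0 = '1': mode=SIZE remaining=0 emitted=0 chunks_done=0
Byte 1 = 0x0D: mode=SIZE_CR remaining=0 emitted=0 chunks_done=0
Byte 2 = 0x0A: mode=DATA remaining=1 emitted=0 chunks_done=0
Byte 3 = 'r': mode=DATA_DONE remaining=0 emitted=1 chunks_done=0
Byte 4 = 0x0D: mode=DATA_CR remaining=0 emitted=1 chunks_done=0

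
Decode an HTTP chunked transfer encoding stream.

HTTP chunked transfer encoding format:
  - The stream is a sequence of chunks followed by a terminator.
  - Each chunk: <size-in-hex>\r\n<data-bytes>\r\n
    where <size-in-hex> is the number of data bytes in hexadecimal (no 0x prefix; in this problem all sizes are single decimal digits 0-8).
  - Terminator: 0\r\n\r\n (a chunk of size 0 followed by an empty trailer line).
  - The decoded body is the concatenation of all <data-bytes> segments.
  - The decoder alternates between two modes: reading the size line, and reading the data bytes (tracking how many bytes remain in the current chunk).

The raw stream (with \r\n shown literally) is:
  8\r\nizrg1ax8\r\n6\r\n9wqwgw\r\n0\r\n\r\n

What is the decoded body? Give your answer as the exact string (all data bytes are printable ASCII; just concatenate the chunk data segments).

Answer: izrg1ax89wqwgw

Derivation:
Chunk 1: stream[0..1]='8' size=0x8=8, data at stream[3..11]='izrg1ax8' -> body[0..8], body so far='izrg1ax8'
Chunk 2: stream[13..14]='6' size=0x6=6, data at stream[16..22]='9wqwgw' -> body[8..14], body so far='izrg1ax89wqwgw'
Chunk 3: stream[24..25]='0' size=0 (terminator). Final body='izrg1ax89wqwgw' (14 bytes)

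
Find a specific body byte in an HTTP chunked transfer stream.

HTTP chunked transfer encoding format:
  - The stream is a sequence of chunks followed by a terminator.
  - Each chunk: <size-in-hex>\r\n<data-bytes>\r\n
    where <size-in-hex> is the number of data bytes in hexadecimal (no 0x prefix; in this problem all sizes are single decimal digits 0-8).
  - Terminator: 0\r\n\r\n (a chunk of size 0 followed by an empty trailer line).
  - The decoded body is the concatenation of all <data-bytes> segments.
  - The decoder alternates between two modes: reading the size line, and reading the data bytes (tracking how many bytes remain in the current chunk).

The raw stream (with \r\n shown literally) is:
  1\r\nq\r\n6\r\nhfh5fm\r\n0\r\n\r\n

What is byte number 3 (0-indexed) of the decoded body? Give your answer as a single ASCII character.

Chunk 1: stream[0..1]='1' size=0x1=1, data at stream[3..4]='q' -> body[0..1], body so far='q'
Chunk 2: stream[6..7]='6' size=0x6=6, data at stream[9..15]='hfh5fm' -> body[1..7], body so far='qhfh5fm'
Chunk 3: stream[17..18]='0' size=0 (terminator). Final body='qhfh5fm' (7 bytes)
Body byte 3 = 'h'

Answer: h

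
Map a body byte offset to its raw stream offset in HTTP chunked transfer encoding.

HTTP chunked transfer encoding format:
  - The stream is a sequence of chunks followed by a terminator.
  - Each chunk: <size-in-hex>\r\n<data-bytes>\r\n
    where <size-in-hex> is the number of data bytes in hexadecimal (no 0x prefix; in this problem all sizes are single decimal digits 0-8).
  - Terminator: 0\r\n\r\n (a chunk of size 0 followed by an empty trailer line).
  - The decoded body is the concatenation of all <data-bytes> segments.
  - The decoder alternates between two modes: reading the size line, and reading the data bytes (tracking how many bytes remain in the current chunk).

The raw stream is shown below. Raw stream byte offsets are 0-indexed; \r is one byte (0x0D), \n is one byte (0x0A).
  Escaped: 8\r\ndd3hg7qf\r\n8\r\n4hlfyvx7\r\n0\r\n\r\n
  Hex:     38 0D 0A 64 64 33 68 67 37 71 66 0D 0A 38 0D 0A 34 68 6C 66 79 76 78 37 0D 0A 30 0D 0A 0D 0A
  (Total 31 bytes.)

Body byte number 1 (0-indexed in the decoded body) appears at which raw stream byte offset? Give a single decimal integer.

Chunk 1: stream[0..1]='8' size=0x8=8, data at stream[3..11]='dd3hg7qf' -> body[0..8], body so far='dd3hg7qf'
Chunk 2: stream[13..14]='8' size=0x8=8, data at stream[16..24]='4hlfyvx7' -> body[8..16], body so far='dd3hg7qf4hlfyvx7'
Chunk 3: stream[26..27]='0' size=0 (terminator). Final body='dd3hg7qf4hlfyvx7' (16 bytes)
Body byte 1 at stream offset 4

Answer: 4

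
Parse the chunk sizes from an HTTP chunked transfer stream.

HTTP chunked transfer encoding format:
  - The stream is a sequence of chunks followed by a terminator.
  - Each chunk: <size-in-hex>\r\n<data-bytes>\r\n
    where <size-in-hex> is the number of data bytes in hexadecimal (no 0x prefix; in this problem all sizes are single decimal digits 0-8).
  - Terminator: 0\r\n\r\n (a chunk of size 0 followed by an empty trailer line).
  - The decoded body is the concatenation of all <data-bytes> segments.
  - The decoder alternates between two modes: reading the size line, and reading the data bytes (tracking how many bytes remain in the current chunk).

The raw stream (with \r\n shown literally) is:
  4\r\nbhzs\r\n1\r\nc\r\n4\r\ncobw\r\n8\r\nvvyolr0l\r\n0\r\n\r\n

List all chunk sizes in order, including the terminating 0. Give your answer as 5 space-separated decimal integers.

Chunk 1: stream[0..1]='4' size=0x4=4, data at stream[3..7]='bhzs' -> body[0..4], body so far='bhzs'
Chunk 2: stream[9..10]='1' size=0x1=1, data at stream[12..13]='c' -> body[4..5], body so far='bhzsc'
Chunk 3: stream[15..16]='4' size=0x4=4, data at stream[18..22]='cobw' -> body[5..9], body so far='bhzsccobw'
Chunk 4: stream[24..25]='8' size=0x8=8, data at stream[27..35]='vvyolr0l' -> body[9..17], body so far='bhzsccobwvvyolr0l'
Chunk 5: stream[37..38]='0' size=0 (terminator). Final body='bhzsccobwvvyolr0l' (17 bytes)

Answer: 4 1 4 8 0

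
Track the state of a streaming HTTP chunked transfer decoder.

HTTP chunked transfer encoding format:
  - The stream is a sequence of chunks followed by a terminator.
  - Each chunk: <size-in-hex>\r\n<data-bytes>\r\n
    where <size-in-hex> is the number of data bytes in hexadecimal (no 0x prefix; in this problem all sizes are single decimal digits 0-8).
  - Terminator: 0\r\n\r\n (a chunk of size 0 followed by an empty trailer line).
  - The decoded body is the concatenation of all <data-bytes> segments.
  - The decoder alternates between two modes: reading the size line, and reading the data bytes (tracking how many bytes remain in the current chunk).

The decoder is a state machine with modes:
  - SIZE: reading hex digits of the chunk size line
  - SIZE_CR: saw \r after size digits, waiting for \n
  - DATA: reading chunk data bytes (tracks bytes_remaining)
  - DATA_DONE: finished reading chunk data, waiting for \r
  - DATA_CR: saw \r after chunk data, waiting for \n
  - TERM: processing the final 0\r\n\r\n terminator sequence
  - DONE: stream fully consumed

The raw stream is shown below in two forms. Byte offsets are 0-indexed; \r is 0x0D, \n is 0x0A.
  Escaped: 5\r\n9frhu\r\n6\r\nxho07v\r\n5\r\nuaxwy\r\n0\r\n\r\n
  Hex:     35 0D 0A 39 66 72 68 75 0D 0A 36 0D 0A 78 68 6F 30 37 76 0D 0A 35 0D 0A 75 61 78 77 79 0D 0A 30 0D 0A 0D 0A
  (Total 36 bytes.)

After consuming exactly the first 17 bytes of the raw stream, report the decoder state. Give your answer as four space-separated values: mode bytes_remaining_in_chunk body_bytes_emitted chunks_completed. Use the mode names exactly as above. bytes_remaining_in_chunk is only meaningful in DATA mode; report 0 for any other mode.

Byte 0 = '5': mode=SIZE remaining=0 emitted=0 chunks_done=0
Byte 1 = 0x0D: mode=SIZE_CR remaining=0 emitted=0 chunks_done=0
Byte 2 = 0x0A: mode=DATA remaining=5 emitted=0 chunks_done=0
Byte 3 = '9': mode=DATA remaining=4 emitted=1 chunks_done=0
Byte 4 = 'f': mode=DATA remaining=3 emitted=2 chunks_done=0
Byte 5 = 'r': mode=DATA remaining=2 emitted=3 chunks_done=0
Byte 6 = 'h': mode=DATA remaining=1 emitted=4 chunks_done=0
Byte 7 = 'u': mode=DATA_DONE remaining=0 emitted=5 chunks_done=0
Byte 8 = 0x0D: mode=DATA_CR remaining=0 emitted=5 chunks_done=0
Byte 9 = 0x0A: mode=SIZE remaining=0 emitted=5 chunks_done=1
Byte 10 = '6': mode=SIZE remaining=0 emitted=5 chunks_done=1
Byte 11 = 0x0D: mode=SIZE_CR remaining=0 emitted=5 chunks_done=1
Byte 12 = 0x0A: mode=DATA remaining=6 emitted=5 chunks_done=1
Byte 13 = 'x': mode=DATA remaining=5 emitted=6 chunks_done=1
Byte 14 = 'h': mode=DATA remaining=4 emitted=7 chunks_done=1
Byte 15 = 'o': mode=DATA remaining=3 emitted=8 chunks_done=1
Byte 16 = '0': mode=DATA remaining=2 emitted=9 chunks_done=1

Answer: DATA 2 9 1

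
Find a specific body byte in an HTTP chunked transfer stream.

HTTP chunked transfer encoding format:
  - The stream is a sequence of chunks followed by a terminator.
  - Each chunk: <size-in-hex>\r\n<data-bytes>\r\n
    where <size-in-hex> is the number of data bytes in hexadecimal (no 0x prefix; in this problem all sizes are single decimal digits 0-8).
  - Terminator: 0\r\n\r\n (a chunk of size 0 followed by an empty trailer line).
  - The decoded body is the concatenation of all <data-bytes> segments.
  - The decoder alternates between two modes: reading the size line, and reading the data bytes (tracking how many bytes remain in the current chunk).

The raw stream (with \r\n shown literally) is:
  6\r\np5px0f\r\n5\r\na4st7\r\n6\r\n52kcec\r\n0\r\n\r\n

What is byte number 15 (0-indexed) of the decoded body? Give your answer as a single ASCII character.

Answer: e

Derivation:
Chunk 1: stream[0..1]='6' size=0x6=6, data at stream[3..9]='p5px0f' -> body[0..6], body so far='p5px0f'
Chunk 2: stream[11..12]='5' size=0x5=5, data at stream[14..19]='a4st7' -> body[6..11], body so far='p5px0fa4st7'
Chunk 3: stream[21..22]='6' size=0x6=6, data at stream[24..30]='52kcec' -> body[11..17], body so far='p5px0fa4st752kcec'
Chunk 4: stream[32..33]='0' size=0 (terminator). Final body='p5px0fa4st752kcec' (17 bytes)
Body byte 15 = 'e'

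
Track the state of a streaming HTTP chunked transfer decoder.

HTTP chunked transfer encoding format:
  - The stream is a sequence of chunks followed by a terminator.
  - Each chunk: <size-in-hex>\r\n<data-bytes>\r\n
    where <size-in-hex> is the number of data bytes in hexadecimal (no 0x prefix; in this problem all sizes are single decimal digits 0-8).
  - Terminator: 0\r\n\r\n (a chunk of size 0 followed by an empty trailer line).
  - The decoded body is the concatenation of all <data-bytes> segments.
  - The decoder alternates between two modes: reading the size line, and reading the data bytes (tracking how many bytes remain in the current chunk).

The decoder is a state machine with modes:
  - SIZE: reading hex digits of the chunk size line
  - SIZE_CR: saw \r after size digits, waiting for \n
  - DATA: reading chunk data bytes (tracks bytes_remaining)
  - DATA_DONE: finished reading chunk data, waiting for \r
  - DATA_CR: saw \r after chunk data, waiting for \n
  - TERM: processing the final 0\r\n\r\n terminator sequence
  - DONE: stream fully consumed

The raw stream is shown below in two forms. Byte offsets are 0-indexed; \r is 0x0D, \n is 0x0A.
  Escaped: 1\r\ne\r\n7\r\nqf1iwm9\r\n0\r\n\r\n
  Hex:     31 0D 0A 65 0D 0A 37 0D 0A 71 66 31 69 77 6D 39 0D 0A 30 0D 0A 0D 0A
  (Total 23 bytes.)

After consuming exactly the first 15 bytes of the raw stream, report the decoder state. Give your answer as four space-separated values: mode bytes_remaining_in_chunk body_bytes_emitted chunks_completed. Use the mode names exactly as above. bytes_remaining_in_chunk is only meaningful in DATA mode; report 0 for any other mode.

Answer: DATA 1 7 1

Derivation:
Byte 0 = '1': mode=SIZE remaining=0 emitted=0 chunks_done=0
Byte 1 = 0x0D: mode=SIZE_CR remaining=0 emitted=0 chunks_done=0
Byte 2 = 0x0A: mode=DATA remaining=1 emitted=0 chunks_done=0
Byte 3 = 'e': mode=DATA_DONE remaining=0 emitted=1 chunks_done=0
Byte 4 = 0x0D: mode=DATA_CR remaining=0 emitted=1 chunks_done=0
Byte 5 = 0x0A: mode=SIZE remaining=0 emitted=1 chunks_done=1
Byte 6 = '7': mode=SIZE remaining=0 emitted=1 chunks_done=1
Byte 7 = 0x0D: mode=SIZE_CR remaining=0 emitted=1 chunks_done=1
Byte 8 = 0x0A: mode=DATA remaining=7 emitted=1 chunks_done=1
Byte 9 = 'q': mode=DATA remaining=6 emitted=2 chunks_done=1
Byte 10 = 'f': mode=DATA remaining=5 emitted=3 chunks_done=1
Byte 11 = '1': mode=DATA remaining=4 emitted=4 chunks_done=1
Byte 12 = 'i': mode=DATA remaining=3 emitted=5 chunks_done=1
Byte 13 = 'w': mode=DATA remaining=2 emitted=6 chunks_done=1
Byte 14 = 'm': mode=DATA remaining=1 emitted=7 chunks_done=1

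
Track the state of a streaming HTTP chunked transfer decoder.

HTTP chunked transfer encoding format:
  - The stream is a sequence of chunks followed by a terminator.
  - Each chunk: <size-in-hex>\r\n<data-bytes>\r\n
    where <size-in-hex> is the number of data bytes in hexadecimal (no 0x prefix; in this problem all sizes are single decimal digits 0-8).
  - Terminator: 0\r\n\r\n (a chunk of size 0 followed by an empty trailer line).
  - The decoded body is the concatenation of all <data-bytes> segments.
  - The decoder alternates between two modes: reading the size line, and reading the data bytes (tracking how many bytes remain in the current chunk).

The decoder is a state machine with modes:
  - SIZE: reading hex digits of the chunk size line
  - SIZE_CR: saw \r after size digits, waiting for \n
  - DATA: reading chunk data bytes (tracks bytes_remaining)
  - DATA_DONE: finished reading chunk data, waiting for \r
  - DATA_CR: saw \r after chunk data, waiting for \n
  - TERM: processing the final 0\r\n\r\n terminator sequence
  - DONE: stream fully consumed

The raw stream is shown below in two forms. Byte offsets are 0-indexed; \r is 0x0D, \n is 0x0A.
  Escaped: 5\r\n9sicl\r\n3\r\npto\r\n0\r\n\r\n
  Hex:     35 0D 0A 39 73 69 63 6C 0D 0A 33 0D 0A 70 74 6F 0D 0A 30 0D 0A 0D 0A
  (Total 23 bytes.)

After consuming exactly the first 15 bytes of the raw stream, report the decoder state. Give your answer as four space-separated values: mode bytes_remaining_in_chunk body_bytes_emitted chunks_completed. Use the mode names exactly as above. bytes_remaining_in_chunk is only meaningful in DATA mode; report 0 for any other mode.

Byte 0 = '5': mode=SIZE remaining=0 emitted=0 chunks_done=0
Byte 1 = 0x0D: mode=SIZE_CR remaining=0 emitted=0 chunks_done=0
Byte 2 = 0x0A: mode=DATA remaining=5 emitted=0 chunks_done=0
Byte 3 = '9': mode=DATA remaining=4 emitted=1 chunks_done=0
Byte 4 = 's': mode=DATA remaining=3 emitted=2 chunks_done=0
Byte 5 = 'i': mode=DATA remaining=2 emitted=3 chunks_done=0
Byte 6 = 'c': mode=DATA remaining=1 emitted=4 chunks_done=0
Byte 7 = 'l': mode=DATA_DONE remaining=0 emitted=5 chunks_done=0
Byte 8 = 0x0D: mode=DATA_CR remaining=0 emitted=5 chunks_done=0
Byte 9 = 0x0A: mode=SIZE remaining=0 emitted=5 chunks_done=1
Byte 10 = '3': mode=SIZE remaining=0 emitted=5 chunks_done=1
Byte 11 = 0x0D: mode=SIZE_CR remaining=0 emitted=5 chunks_done=1
Byte 12 = 0x0A: mode=DATA remaining=3 emitted=5 chunks_done=1
Byte 13 = 'p': mode=DATA remaining=2 emitted=6 chunks_done=1
Byte 14 = 't': mode=DATA remaining=1 emitted=7 chunks_done=1

Answer: DATA 1 7 1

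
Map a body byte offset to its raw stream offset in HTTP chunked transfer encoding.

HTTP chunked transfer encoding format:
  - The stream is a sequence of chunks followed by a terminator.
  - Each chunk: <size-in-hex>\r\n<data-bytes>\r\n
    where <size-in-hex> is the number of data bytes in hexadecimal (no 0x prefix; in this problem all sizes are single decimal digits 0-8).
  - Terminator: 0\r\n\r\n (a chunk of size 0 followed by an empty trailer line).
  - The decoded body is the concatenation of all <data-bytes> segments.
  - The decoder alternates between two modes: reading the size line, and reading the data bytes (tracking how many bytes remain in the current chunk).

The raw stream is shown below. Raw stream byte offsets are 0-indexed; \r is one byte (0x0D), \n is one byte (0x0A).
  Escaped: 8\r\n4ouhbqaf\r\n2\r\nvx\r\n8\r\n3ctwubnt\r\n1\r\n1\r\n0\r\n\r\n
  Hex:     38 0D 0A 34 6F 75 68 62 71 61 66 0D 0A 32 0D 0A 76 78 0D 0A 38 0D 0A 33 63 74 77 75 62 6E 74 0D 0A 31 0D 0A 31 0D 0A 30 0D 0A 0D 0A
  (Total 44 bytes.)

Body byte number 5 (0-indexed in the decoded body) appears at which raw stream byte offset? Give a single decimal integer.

Answer: 8

Derivation:
Chunk 1: stream[0..1]='8' size=0x8=8, data at stream[3..11]='4ouhbqaf' -> body[0..8], body so far='4ouhbqaf'
Chunk 2: stream[13..14]='2' size=0x2=2, data at stream[16..18]='vx' -> body[8..10], body so far='4ouhbqafvx'
Chunk 3: stream[20..21]='8' size=0x8=8, data at stream[23..31]='3ctwubnt' -> body[10..18], body so far='4ouhbqafvx3ctwubnt'
Chunk 4: stream[33..34]='1' size=0x1=1, data at stream[36..37]='1' -> body[18..19], body so far='4ouhbqafvx3ctwubnt1'
Chunk 5: stream[39..40]='0' size=0 (terminator). Final body='4ouhbqafvx3ctwubnt1' (19 bytes)
Body byte 5 at stream offset 8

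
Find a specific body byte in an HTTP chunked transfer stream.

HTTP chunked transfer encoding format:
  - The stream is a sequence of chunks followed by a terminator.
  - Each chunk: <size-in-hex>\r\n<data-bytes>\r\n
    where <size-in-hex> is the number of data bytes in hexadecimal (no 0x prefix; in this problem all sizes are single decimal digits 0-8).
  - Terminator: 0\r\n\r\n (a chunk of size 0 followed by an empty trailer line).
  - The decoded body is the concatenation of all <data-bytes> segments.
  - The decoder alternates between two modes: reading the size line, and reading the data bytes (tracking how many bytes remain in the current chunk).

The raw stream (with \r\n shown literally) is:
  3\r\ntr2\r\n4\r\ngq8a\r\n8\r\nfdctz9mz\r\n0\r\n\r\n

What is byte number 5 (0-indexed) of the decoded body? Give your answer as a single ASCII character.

Chunk 1: stream[0..1]='3' size=0x3=3, data at stream[3..6]='tr2' -> body[0..3], body so far='tr2'
Chunk 2: stream[8..9]='4' size=0x4=4, data at stream[11..15]='gq8a' -> body[3..7], body so far='tr2gq8a'
Chunk 3: stream[17..18]='8' size=0x8=8, data at stream[20..28]='fdctz9mz' -> body[7..15], body so far='tr2gq8afdctz9mz'
Chunk 4: stream[30..31]='0' size=0 (terminator). Final body='tr2gq8afdctz9mz' (15 bytes)
Body byte 5 = '8'

Answer: 8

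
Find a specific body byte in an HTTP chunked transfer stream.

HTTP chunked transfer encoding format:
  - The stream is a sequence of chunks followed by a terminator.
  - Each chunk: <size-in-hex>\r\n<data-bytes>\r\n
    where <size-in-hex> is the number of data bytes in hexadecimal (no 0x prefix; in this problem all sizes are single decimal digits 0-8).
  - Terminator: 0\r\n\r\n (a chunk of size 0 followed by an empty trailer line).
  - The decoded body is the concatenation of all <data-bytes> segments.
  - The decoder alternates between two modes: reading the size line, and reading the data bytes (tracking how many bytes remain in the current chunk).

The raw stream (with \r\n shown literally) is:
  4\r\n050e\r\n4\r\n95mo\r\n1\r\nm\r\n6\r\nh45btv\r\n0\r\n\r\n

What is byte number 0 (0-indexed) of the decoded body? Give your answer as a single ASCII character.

Answer: 0

Derivation:
Chunk 1: stream[0..1]='4' size=0x4=4, data at stream[3..7]='050e' -> body[0..4], body so far='050e'
Chunk 2: stream[9..10]='4' size=0x4=4, data at stream[12..16]='95mo' -> body[4..8], body so far='050e95mo'
Chunk 3: stream[18..19]='1' size=0x1=1, data at stream[21..22]='m' -> body[8..9], body so far='050e95mom'
Chunk 4: stream[24..25]='6' size=0x6=6, data at stream[27..33]='h45btv' -> body[9..15], body so far='050e95momh45btv'
Chunk 5: stream[35..36]='0' size=0 (terminator). Final body='050e95momh45btv' (15 bytes)
Body byte 0 = '0'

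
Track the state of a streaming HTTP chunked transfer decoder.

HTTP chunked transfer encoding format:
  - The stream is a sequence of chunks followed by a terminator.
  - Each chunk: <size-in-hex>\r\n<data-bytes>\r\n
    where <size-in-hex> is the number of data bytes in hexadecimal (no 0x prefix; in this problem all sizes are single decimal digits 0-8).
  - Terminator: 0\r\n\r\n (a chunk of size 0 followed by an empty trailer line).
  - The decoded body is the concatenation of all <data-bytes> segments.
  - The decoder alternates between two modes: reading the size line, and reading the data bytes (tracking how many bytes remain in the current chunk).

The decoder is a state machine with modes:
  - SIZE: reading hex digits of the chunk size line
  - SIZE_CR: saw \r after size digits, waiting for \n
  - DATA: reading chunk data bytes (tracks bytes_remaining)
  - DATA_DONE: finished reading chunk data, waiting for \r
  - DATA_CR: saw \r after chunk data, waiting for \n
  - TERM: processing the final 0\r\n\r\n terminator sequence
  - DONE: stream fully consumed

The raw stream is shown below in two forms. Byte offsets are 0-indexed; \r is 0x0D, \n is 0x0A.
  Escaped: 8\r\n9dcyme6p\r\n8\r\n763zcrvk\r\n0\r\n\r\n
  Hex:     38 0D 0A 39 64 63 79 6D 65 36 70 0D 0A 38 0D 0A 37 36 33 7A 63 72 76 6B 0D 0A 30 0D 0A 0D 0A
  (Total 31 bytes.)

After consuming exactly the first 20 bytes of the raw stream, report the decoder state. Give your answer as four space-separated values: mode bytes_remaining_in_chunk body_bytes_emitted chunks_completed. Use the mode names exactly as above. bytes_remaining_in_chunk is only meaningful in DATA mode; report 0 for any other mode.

Answer: DATA 4 12 1

Derivation:
Byte 0 = '8': mode=SIZE remaining=0 emitted=0 chunks_done=0
Byte 1 = 0x0D: mode=SIZE_CR remaining=0 emitted=0 chunks_done=0
Byte 2 = 0x0A: mode=DATA remaining=8 emitted=0 chunks_done=0
Byte 3 = '9': mode=DATA remaining=7 emitted=1 chunks_done=0
Byte 4 = 'd': mode=DATA remaining=6 emitted=2 chunks_done=0
Byte 5 = 'c': mode=DATA remaining=5 emitted=3 chunks_done=0
Byte 6 = 'y': mode=DATA remaining=4 emitted=4 chunks_done=0
Byte 7 = 'm': mode=DATA remaining=3 emitted=5 chunks_done=0
Byte 8 = 'e': mode=DATA remaining=2 emitted=6 chunks_done=0
Byte 9 = '6': mode=DATA remaining=1 emitted=7 chunks_done=0
Byte 10 = 'p': mode=DATA_DONE remaining=0 emitted=8 chunks_done=0
Byte 11 = 0x0D: mode=DATA_CR remaining=0 emitted=8 chunks_done=0
Byte 12 = 0x0A: mode=SIZE remaining=0 emitted=8 chunks_done=1
Byte 13 = '8': mode=SIZE remaining=0 emitted=8 chunks_done=1
Byte 14 = 0x0D: mode=SIZE_CR remaining=0 emitted=8 chunks_done=1
Byte 15 = 0x0A: mode=DATA remaining=8 emitted=8 chunks_done=1
Byte 16 = '7': mode=DATA remaining=7 emitted=9 chunks_done=1
Byte 17 = '6': mode=DATA remaining=6 emitted=10 chunks_done=1
Byte 18 = '3': mode=DATA remaining=5 emitted=11 chunks_done=1
Byte 19 = 'z': mode=DATA remaining=4 emitted=12 chunks_done=1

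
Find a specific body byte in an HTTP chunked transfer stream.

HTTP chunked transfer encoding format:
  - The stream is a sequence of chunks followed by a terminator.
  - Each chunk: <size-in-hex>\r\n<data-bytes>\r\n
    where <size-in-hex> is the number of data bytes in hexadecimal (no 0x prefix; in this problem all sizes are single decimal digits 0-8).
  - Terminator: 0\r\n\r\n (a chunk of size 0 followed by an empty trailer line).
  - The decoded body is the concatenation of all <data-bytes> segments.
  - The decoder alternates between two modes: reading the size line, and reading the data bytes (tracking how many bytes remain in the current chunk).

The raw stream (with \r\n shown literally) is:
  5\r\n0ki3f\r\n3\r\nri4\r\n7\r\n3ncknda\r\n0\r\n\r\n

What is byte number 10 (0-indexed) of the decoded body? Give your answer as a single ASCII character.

Chunk 1: stream[0..1]='5' size=0x5=5, data at stream[3..8]='0ki3f' -> body[0..5], body so far='0ki3f'
Chunk 2: stream[10..11]='3' size=0x3=3, data at stream[13..16]='ri4' -> body[5..8], body so far='0ki3fri4'
Chunk 3: stream[18..19]='7' size=0x7=7, data at stream[21..28]='3ncknda' -> body[8..15], body so far='0ki3fri43ncknda'
Chunk 4: stream[30..31]='0' size=0 (terminator). Final body='0ki3fri43ncknda' (15 bytes)
Body byte 10 = 'c'

Answer: c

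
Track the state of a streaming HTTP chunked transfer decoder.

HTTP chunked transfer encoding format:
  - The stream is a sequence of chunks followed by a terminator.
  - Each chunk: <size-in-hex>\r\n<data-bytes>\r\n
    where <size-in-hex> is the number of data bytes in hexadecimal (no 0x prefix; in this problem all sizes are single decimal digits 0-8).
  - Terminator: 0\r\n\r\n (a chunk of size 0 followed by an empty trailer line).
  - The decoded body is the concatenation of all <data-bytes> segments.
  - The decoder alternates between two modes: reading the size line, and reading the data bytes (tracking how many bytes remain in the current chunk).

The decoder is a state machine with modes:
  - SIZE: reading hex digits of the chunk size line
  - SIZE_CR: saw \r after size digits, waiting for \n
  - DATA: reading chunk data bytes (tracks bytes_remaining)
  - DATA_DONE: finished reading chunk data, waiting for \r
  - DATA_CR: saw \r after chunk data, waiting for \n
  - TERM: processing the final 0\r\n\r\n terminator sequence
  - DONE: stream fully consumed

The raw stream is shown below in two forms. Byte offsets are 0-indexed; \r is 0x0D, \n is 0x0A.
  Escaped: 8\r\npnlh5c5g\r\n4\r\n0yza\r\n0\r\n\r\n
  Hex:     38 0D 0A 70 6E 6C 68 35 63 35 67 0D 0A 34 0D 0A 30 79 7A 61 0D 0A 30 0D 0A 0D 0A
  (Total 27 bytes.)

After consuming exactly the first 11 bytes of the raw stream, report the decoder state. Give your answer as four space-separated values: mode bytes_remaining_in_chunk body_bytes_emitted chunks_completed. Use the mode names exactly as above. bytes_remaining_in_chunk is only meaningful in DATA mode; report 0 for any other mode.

Answer: DATA_DONE 0 8 0

Derivation:
Byte 0 = '8': mode=SIZE remaining=0 emitted=0 chunks_done=0
Byte 1 = 0x0D: mode=SIZE_CR remaining=0 emitted=0 chunks_done=0
Byte 2 = 0x0A: mode=DATA remaining=8 emitted=0 chunks_done=0
Byte 3 = 'p': mode=DATA remaining=7 emitted=1 chunks_done=0
Byte 4 = 'n': mode=DATA remaining=6 emitted=2 chunks_done=0
Byte 5 = 'l': mode=DATA remaining=5 emitted=3 chunks_done=0
Byte 6 = 'h': mode=DATA remaining=4 emitted=4 chunks_done=0
Byte 7 = '5': mode=DATA remaining=3 emitted=5 chunks_done=0
Byte 8 = 'c': mode=DATA remaining=2 emitted=6 chunks_done=0
Byte 9 = '5': mode=DATA remaining=1 emitted=7 chunks_done=0
Byte 10 = 'g': mode=DATA_DONE remaining=0 emitted=8 chunks_done=0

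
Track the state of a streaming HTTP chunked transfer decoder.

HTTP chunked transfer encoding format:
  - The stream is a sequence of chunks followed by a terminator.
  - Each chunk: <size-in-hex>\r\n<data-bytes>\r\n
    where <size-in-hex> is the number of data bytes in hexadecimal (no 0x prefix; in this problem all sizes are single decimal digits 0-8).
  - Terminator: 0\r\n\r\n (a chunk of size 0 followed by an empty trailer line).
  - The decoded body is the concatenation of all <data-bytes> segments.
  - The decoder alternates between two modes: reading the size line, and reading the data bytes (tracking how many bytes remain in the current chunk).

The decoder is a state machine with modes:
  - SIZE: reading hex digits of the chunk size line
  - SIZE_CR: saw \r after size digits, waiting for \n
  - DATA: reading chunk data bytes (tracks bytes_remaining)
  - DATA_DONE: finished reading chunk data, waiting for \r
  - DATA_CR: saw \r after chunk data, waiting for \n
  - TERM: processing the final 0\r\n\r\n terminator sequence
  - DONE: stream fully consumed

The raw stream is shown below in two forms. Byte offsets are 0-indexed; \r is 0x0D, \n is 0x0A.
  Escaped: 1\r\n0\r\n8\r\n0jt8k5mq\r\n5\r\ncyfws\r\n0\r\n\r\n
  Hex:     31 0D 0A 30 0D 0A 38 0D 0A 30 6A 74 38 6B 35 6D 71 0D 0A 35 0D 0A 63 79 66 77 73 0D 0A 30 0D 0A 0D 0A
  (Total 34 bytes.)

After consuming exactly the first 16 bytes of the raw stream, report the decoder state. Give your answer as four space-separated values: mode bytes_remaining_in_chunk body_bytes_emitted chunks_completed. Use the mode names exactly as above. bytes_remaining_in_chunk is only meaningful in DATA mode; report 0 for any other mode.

Byte 0 = '1': mode=SIZE remaining=0 emitted=0 chunks_done=0
Byte 1 = 0x0D: mode=SIZE_CR remaining=0 emitted=0 chunks_done=0
Byte 2 = 0x0A: mode=DATA remaining=1 emitted=0 chunks_done=0
Byte 3 = '0': mode=DATA_DONE remaining=0 emitted=1 chunks_done=0
Byte 4 = 0x0D: mode=DATA_CR remaining=0 emitted=1 chunks_done=0
Byte 5 = 0x0A: mode=SIZE remaining=0 emitted=1 chunks_done=1
Byte 6 = '8': mode=SIZE remaining=0 emitted=1 chunks_done=1
Byte 7 = 0x0D: mode=SIZE_CR remaining=0 emitted=1 chunks_done=1
Byte 8 = 0x0A: mode=DATA remaining=8 emitted=1 chunks_done=1
Byte 9 = '0': mode=DATA remaining=7 emitted=2 chunks_done=1
Byte 10 = 'j': mode=DATA remaining=6 emitted=3 chunks_done=1
Byte 11 = 't': mode=DATA remaining=5 emitted=4 chunks_done=1
Byte 12 = '8': mode=DATA remaining=4 emitted=5 chunks_done=1
Byte 13 = 'k': mode=DATA remaining=3 emitted=6 chunks_done=1
Byte 14 = '5': mode=DATA remaining=2 emitted=7 chunks_done=1
Byte 15 = 'm': mode=DATA remaining=1 emitted=8 chunks_done=1

Answer: DATA 1 8 1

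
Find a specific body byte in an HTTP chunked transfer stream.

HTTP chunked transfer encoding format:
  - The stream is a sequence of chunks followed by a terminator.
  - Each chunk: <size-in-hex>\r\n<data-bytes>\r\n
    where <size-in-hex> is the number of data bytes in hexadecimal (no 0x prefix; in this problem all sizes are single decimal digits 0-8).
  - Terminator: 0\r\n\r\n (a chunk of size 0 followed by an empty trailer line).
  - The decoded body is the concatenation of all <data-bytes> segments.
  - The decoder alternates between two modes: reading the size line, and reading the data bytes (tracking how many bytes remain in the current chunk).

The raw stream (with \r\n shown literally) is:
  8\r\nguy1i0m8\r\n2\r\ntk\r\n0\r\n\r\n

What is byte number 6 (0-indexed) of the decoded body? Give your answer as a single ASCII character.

Chunk 1: stream[0..1]='8' size=0x8=8, data at stream[3..11]='guy1i0m8' -> body[0..8], body so far='guy1i0m8'
Chunk 2: stream[13..14]='2' size=0x2=2, data at stream[16..18]='tk' -> body[8..10], body so far='guy1i0m8tk'
Chunk 3: stream[20..21]='0' size=0 (terminator). Final body='guy1i0m8tk' (10 bytes)
Body byte 6 = 'm'

Answer: m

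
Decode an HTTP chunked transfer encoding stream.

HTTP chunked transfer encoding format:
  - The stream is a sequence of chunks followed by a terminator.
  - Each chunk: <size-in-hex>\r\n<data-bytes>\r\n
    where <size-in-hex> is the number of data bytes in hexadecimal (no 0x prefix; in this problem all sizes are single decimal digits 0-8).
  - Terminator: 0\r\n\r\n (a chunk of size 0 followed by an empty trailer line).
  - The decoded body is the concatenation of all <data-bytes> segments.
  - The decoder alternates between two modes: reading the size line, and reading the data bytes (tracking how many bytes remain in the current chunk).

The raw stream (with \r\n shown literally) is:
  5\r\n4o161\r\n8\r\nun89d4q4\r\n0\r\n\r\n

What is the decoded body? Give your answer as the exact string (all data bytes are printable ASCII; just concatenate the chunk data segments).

Chunk 1: stream[0..1]='5' size=0x5=5, data at stream[3..8]='4o161' -> body[0..5], body so far='4o161'
Chunk 2: stream[10..11]='8' size=0x8=8, data at stream[13..21]='un89d4q4' -> body[5..13], body so far='4o161un89d4q4'
Chunk 3: stream[23..24]='0' size=0 (terminator). Final body='4o161un89d4q4' (13 bytes)

Answer: 4o161un89d4q4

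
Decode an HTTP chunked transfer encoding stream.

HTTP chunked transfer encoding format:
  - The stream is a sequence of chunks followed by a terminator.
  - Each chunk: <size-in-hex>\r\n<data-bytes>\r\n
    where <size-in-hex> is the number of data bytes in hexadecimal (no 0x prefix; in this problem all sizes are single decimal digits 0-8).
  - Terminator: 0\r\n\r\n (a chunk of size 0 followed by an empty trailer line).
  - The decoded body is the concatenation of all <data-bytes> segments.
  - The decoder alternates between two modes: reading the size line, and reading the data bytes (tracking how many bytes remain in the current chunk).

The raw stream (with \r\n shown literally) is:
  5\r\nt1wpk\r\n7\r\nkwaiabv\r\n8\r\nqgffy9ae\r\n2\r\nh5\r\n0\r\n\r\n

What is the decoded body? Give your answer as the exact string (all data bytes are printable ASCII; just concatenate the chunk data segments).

Answer: t1wpkkwaiabvqgffy9aeh5

Derivation:
Chunk 1: stream[0..1]='5' size=0x5=5, data at stream[3..8]='t1wpk' -> body[0..5], body so far='t1wpk'
Chunk 2: stream[10..11]='7' size=0x7=7, data at stream[13..20]='kwaiabv' -> body[5..12], body so far='t1wpkkwaiabv'
Chunk 3: stream[22..23]='8' size=0x8=8, data at stream[25..33]='qgffy9ae' -> body[12..20], body so far='t1wpkkwaiabvqgffy9ae'
Chunk 4: stream[35..36]='2' size=0x2=2, data at stream[38..40]='h5' -> body[20..22], body so far='t1wpkkwaiabvqgffy9aeh5'
Chunk 5: stream[42..43]='0' size=0 (terminator). Final body='t1wpkkwaiabvqgffy9aeh5' (22 bytes)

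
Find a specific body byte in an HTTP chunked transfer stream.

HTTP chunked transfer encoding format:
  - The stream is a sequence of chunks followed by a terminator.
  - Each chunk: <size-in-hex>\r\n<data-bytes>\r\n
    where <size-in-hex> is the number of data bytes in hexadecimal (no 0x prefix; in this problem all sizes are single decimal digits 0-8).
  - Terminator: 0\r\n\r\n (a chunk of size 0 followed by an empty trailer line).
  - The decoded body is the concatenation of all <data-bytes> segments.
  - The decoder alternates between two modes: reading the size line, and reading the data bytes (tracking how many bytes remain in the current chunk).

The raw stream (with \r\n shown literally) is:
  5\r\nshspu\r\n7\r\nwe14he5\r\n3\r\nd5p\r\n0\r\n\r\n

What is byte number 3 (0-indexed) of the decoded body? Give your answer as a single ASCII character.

Answer: p

Derivation:
Chunk 1: stream[0..1]='5' size=0x5=5, data at stream[3..8]='shspu' -> body[0..5], body so far='shspu'
Chunk 2: stream[10..11]='7' size=0x7=7, data at stream[13..20]='we14he5' -> body[5..12], body so far='shspuwe14he5'
Chunk 3: stream[22..23]='3' size=0x3=3, data at stream[25..28]='d5p' -> body[12..15], body so far='shspuwe14he5d5p'
Chunk 4: stream[30..31]='0' size=0 (terminator). Final body='shspuwe14he5d5p' (15 bytes)
Body byte 3 = 'p'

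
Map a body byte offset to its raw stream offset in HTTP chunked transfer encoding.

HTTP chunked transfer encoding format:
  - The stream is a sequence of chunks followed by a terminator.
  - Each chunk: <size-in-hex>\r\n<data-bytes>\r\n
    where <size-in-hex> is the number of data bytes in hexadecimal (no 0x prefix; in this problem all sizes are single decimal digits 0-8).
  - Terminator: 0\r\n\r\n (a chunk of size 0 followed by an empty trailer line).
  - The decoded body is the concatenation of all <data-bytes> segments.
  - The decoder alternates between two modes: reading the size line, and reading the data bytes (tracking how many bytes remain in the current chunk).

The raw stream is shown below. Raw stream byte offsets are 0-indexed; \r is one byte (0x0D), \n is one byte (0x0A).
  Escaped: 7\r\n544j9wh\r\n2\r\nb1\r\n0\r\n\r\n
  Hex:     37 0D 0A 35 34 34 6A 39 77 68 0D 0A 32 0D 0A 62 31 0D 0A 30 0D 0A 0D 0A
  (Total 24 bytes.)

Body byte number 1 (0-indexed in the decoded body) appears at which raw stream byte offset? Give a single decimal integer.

Chunk 1: stream[0..1]='7' size=0x7=7, data at stream[3..10]='544j9wh' -> body[0..7], body so far='544j9wh'
Chunk 2: stream[12..13]='2' size=0x2=2, data at stream[15..17]='b1' -> body[7..9], body so far='544j9whb1'
Chunk 3: stream[19..20]='0' size=0 (terminator). Final body='544j9whb1' (9 bytes)
Body byte 1 at stream offset 4

Answer: 4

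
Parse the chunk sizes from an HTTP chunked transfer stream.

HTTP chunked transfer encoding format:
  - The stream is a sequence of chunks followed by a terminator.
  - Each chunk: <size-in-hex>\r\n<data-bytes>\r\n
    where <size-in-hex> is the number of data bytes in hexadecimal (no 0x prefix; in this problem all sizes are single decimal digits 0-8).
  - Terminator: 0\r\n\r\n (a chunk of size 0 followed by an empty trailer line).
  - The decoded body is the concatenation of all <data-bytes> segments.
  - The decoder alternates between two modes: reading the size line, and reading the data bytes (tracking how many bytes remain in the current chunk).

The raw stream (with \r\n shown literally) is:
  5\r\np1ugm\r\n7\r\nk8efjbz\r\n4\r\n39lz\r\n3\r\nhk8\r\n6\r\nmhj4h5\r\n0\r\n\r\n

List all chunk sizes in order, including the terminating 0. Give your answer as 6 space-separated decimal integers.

Chunk 1: stream[0..1]='5' size=0x5=5, data at stream[3..8]='p1ugm' -> body[0..5], body so far='p1ugm'
Chunk 2: stream[10..11]='7' size=0x7=7, data at stream[13..20]='k8efjbz' -> body[5..12], body so far='p1ugmk8efjbz'
Chunk 3: stream[22..23]='4' size=0x4=4, data at stream[25..29]='39lz' -> body[12..16], body so far='p1ugmk8efjbz39lz'
Chunk 4: stream[31..32]='3' size=0x3=3, data at stream[34..37]='hk8' -> body[16..19], body so far='p1ugmk8efjbz39lzhk8'
Chunk 5: stream[39..40]='6' size=0x6=6, data at stream[42..48]='mhj4h5' -> body[19..25], body so far='p1ugmk8efjbz39lzhk8mhj4h5'
Chunk 6: stream[50..51]='0' size=0 (terminator). Final body='p1ugmk8efjbz39lzhk8mhj4h5' (25 bytes)

Answer: 5 7 4 3 6 0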